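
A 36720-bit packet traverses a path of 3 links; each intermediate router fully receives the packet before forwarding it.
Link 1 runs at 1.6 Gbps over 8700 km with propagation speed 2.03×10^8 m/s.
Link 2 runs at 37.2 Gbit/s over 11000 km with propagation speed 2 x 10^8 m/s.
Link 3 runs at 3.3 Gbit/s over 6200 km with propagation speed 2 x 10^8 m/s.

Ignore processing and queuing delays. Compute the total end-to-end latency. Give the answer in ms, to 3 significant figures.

129 ms

Transmission delays (L/R per hop): 0.02295, 0.000987097, 0.0111273 ms; sum = 0.0350644 ms.
Propagation delays (d/s per hop): 42.8571, 55, 31 ms; sum = 128.857 ms.
End-to-end = 129 ms.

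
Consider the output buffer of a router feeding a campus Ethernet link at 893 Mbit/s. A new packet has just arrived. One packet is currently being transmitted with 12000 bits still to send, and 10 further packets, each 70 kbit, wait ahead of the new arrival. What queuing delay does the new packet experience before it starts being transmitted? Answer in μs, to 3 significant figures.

797 μs

Each queued packet: L/R = 70000/893000000 = 78.3875 μs.
10 queued → 783.875 μs.
Plus remaining 12000 bits of current packet: 13.4378 μs.
Queuing delay = 797 μs.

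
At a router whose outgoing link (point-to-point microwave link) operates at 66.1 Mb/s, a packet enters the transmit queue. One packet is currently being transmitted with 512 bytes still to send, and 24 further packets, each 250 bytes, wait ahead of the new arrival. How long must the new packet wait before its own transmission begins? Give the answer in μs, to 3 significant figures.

Each queued packet: L/R = 2000/6.61e+07 = 30.2572 μs.
24 queued → 726.172 μs.
Plus remaining 4096 bits of current packet: 61.9667 μs.
Queuing delay = 788 μs.

788 μs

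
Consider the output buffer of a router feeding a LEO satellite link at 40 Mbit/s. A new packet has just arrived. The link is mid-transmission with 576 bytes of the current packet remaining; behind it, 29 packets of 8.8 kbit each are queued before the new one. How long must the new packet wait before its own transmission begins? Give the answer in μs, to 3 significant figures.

6500 μs

Each queued packet: L/R = 8800/40000000 = 220 μs.
29 queued → 6380 μs.
Plus remaining 4608 bits of current packet: 115.2 μs.
Queuing delay = 6500 μs.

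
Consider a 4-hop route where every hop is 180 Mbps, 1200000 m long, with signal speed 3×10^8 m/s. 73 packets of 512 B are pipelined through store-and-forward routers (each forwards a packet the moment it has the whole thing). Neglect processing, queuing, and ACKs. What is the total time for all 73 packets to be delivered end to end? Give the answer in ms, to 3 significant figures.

17.7 ms

Per-hop transmission t_tx = L/R = 4096/180000000 = 0.0227556 ms.
Per-hop propagation t_prop = 1200000/300000000 = 4 ms.
Pipeline fill: first packet needs 4·t_tx to clear all hops; remaining 72 packets each add one t_tx.
Total = (4+73-1)·t_tx + 4·t_prop = 76·0.0227556 + 4·4 = 17.7 ms.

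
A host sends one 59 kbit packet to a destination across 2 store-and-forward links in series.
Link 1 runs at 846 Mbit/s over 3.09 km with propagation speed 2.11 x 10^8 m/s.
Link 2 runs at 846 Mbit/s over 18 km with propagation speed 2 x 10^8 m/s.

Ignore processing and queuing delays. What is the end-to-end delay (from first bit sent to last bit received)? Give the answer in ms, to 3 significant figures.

L = 59000 bits.
Transmission delay per hop = L/R = 59000/846000000 = 0.06974 ms; 2 hops → 0.13948 ms.
Propagation delays (d/s per hop): 0.0146445, 0.09 ms; sum = 0.104645 ms.
End-to-end = 0.244 ms.

0.244 ms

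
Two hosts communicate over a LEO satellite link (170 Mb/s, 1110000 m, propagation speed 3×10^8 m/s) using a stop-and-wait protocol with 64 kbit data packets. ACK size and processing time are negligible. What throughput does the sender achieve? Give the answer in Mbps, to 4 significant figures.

t_tx = L/R = 64000/170000000 = 0.000376471 s.
t_prop = 1110000/300000000 = 0.0037 s; RTT = 0.0074 s.
Cycle = t_tx + RTT = 0.00777647 s.
Throughput = L / cycle = 64000 / 0.00777647 = 8.230 Mbps.

8.230 Mbps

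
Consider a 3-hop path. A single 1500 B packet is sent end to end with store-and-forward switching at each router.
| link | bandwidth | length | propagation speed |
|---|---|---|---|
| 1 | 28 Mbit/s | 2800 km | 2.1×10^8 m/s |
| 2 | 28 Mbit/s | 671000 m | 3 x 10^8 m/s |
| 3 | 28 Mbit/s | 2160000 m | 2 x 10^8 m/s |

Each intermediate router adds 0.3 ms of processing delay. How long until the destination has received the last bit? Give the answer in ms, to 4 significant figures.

28.26 ms

L = 1500 × 8 = 12000 bits.
Transmission delay per hop = L/R = 12000/28000000 = 0.428571 ms; 3 hops → 1.28571 ms.
Propagation delays (d/s per hop): 13.3333, 2.23667, 10.8 ms; sum = 26.37 ms.
Processing at 2 router(s): 2 × 0.3 ms = 0.6 ms.
End-to-end = 28.26 ms.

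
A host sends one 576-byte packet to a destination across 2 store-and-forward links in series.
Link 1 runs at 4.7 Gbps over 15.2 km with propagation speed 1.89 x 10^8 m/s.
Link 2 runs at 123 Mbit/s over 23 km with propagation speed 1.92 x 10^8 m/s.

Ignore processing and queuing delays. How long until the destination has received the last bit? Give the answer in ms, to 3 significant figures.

0.239 ms

L = 576 × 8 = 4608 bits.
Transmission delays (L/R per hop): 0.000980426, 0.0374634 ms; sum = 0.0384438 ms.
Propagation delays (d/s per hop): 0.0804233, 0.119792 ms; sum = 0.200215 ms.
End-to-end = 0.239 ms.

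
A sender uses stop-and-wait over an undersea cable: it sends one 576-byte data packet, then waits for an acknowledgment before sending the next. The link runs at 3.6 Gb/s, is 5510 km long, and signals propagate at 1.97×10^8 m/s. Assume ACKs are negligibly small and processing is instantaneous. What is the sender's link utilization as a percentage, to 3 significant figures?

0.00229 %

t_tx = L/R = 4608/3600000000 = 1.28e-06 s.
t_prop = 5510000/197000000 = 0.0279695 s; RTT = 0.0559391 s.
Cycle = t_tx + RTT = 0.0559404 s.
Utilization = t_tx / cycle = 1.28e-06/0.0559404 = 0.00229 %.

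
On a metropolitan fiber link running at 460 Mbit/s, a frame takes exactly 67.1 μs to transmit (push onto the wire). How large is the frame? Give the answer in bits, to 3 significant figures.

30900 bits

L = R × t_tx = 460000000 b/s × 6.71e-05 s = 30866 bits.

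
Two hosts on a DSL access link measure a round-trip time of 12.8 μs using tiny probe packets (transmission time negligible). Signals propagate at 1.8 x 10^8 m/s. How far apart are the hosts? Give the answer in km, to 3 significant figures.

One-way propagation = RTT/2 = 6.4 μs.
d = s × t = 180000000 × 6.4e-06 = 1.15 km.

1.15 km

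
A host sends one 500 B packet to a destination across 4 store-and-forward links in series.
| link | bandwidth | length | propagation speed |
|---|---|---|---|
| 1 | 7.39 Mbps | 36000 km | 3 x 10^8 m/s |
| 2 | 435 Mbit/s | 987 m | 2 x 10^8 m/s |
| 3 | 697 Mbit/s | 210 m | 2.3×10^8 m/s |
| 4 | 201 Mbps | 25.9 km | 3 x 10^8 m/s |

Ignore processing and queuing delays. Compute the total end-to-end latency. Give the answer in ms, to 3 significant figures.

L = 500 × 8 = 4000 bits.
Transmission delays (L/R per hop): 0.541272, 0.0091954, 0.00573888, 0.0199005 ms; sum = 0.576107 ms.
Propagation delays (d/s per hop): 120, 0.004935, 0.000913043, 0.0863333 ms; sum = 120.092 ms.
End-to-end = 121 ms.

121 ms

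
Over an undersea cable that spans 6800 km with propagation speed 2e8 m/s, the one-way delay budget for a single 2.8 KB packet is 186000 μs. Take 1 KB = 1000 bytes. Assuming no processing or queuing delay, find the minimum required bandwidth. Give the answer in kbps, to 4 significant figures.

L = 22400 bits.
Propagation delay = 6800000 / 200000000 = 34000 μs.
Transmission budget = 186000 − 34000 = 152000 μs.
R ≥ L / t_tx = 22400 bits / 0.152 s = 147.4 kbps.

147.4 kbps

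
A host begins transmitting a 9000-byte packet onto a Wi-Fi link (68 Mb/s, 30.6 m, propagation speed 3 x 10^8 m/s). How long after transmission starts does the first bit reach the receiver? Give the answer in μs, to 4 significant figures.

First bit experiences only propagation delay: d/s = 30.6/300000000 = 0.1020 μs.

0.1020 μs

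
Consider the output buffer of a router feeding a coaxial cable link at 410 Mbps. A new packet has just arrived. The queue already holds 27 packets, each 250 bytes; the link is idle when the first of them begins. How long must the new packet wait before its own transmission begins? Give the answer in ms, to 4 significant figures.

0.1317 ms

Each queued packet: L/R = 2000/410000000 = 0.00487805 ms.
27 queued → 0.131707 ms.
Queuing delay = 0.1317 ms.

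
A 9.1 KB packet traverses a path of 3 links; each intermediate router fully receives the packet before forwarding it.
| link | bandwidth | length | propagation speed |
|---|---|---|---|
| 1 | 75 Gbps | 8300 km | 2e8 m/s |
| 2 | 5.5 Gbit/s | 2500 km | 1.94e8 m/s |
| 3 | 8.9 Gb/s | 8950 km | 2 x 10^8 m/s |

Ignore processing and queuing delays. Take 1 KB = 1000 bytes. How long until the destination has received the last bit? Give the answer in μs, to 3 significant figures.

99200 μs

L = 72800 bits.
Transmission delays (L/R per hop): 0.970667, 13.2364, 8.17978 μs; sum = 22.3868 μs.
Propagation delays (d/s per hop): 41500, 12886.6, 44750 μs; sum = 99136.6 μs.
End-to-end = 99200 μs.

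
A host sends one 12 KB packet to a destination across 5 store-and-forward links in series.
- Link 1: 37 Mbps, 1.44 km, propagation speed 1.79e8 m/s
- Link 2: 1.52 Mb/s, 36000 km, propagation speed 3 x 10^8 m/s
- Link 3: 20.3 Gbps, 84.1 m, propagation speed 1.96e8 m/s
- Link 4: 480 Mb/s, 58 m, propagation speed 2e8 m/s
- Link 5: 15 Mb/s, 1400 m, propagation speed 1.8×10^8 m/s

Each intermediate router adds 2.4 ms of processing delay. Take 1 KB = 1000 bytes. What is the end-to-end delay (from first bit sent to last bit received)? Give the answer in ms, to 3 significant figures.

202 ms

L = 96000 bits.
Transmission delays (L/R per hop): 2.59459, 63.1579, 0.00472906, 0.2, 6.4 ms; sum = 72.3572 ms.
Propagation delays (d/s per hop): 0.00804469, 120, 0.000429082, 0.00029, 0.00777778 ms; sum = 120.017 ms.
Processing at 4 router(s): 4 × 2.4 ms = 9.6 ms.
End-to-end = 202 ms.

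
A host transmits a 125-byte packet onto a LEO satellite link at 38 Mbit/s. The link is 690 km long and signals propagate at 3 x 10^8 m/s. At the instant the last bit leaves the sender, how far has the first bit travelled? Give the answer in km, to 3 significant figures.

t_tx = L/R = 1000/38000000 = 2.63158e-05 s.
Distance = s × t_tx = 300000000 × 2.63158e-05 = 7.89 km.

7.89 km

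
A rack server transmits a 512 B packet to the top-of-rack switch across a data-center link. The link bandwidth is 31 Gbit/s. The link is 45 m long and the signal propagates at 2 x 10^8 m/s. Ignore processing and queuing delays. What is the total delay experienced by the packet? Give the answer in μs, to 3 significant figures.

L = 512 × 8 = 4096 bits.
Transmission delay = L/R = 4096 / 31000000000 = 0.132129 μs.
Propagation delay = d/s = 45 m / 200000000 m/s = 0.225 μs.
Total = 0.357 μs.

0.357 μs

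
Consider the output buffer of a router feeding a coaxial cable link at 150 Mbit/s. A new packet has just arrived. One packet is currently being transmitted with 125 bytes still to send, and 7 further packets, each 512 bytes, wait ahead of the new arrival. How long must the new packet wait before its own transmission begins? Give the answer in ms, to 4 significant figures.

Each queued packet: L/R = 4096/150000000 = 0.0273067 ms.
7 queued → 0.191147 ms.
Plus remaining 1000 bits of current packet: 0.00666667 ms.
Queuing delay = 0.1978 ms.

0.1978 ms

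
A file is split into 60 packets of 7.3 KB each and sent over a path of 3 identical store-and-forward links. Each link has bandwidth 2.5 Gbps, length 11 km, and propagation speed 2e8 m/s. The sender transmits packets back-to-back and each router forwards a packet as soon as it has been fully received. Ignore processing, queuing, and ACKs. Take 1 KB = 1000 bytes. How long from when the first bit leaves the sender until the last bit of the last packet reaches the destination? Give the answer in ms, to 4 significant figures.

Per-hop transmission t_tx = L/R = 58400/2500000000 = 0.02336 ms.
Per-hop propagation t_prop = 11000/200000000 = 0.055 ms.
Pipeline fill: first packet needs 3·t_tx to clear all hops; remaining 59 packets each add one t_tx.
Total = (3+60-1)·t_tx + 3·t_prop = 62·0.02336 + 3·0.055 = 1.613 ms.

1.613 ms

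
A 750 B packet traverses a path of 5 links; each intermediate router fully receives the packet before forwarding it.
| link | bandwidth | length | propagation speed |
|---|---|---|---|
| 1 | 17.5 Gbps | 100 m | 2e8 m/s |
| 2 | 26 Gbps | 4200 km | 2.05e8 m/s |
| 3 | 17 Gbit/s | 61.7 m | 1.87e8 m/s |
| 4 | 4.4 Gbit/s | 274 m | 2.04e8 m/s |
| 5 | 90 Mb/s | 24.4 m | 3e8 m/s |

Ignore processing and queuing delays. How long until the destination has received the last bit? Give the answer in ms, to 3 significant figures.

20.6 ms

L = 750 × 8 = 6000 bits.
Transmission delays (L/R per hop): 0.000342857, 0.000230769, 0.000352941, 0.00136364, 0.0666667 ms; sum = 0.0689569 ms.
Propagation delays (d/s per hop): 0.0005, 20.4878, 0.000329947, 0.00134314, 8.13333e-05 ms; sum = 20.4901 ms.
End-to-end = 20.6 ms.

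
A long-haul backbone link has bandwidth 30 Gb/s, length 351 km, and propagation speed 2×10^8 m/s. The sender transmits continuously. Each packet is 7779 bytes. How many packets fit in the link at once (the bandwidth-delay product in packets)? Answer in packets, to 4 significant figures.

Propagation delay = 351000 / 200000000 = 0.001755 s.
BDP = R × t_prop = 30000000000 × 0.001755 = 52650000 bits.
In packets of 62232 bits: 846.0 packets.

846.0 packets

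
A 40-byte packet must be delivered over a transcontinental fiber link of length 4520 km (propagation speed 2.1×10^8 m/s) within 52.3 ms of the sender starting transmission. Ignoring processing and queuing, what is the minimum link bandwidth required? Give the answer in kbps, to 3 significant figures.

10.4 kbps

L = 320 bits.
Propagation delay = 4520000 / 210000000 = 21.5238 ms.
Transmission budget = 52.3 − 21.5238 = 30.7762 ms.
R ≥ L / t_tx = 320 bits / 0.0307762 s = 10.4 kbps.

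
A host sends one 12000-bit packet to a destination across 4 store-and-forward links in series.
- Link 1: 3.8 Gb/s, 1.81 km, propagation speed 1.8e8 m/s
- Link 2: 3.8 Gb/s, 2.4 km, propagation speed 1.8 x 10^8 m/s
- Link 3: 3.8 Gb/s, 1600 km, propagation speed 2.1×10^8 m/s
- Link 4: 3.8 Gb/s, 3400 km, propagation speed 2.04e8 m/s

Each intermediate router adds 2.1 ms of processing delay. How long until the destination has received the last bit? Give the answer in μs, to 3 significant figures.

Transmission delay per hop = L/R = 12000/3800000000 = 3.15789 μs; 4 hops → 12.6316 μs.
Propagation delays (d/s per hop): 10.0556, 13.3333, 7619.05, 16666.7 μs; sum = 24309.1 μs.
Processing at 3 router(s): 3 × 2.1 ms = 6300 μs.
End-to-end = 30600 μs.

30600 μs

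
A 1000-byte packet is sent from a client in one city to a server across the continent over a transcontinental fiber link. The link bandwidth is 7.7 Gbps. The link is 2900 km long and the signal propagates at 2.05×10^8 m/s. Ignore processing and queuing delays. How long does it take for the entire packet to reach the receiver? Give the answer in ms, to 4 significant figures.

L = 1000 × 8 = 8000 bits.
Transmission delay = L/R = 8000 / 7700000000 = 0.00103896 ms.
Propagation delay = d/s = 2900000 m / 2.05e+08 m/s = 14.1463 ms.
Total = 14.15 ms.

14.15 ms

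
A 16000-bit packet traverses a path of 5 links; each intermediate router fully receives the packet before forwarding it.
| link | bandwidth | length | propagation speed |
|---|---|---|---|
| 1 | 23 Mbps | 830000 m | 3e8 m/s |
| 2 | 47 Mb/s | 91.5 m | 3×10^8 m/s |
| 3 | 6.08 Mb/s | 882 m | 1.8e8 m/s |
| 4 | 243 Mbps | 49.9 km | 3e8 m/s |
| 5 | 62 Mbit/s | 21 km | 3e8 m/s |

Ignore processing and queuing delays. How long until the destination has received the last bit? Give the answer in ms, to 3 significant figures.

Transmission delays (L/R per hop): 0.695652, 0.340426, 2.63158, 0.0658436, 0.258065 ms; sum = 3.99156 ms.
Propagation delays (d/s per hop): 2.76667, 0.000305, 0.0049, 0.166333, 0.07 ms; sum = 3.00821 ms.
End-to-end = 7.00 ms.

7.00 ms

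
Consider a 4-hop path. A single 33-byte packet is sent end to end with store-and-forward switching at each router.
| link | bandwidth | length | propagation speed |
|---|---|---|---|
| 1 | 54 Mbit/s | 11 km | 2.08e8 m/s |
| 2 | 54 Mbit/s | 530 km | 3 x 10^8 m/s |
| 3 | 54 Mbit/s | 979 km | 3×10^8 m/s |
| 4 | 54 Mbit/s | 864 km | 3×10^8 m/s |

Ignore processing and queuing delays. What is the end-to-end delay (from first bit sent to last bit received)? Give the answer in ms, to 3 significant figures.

L = 33 × 8 = 264 bits.
Transmission delay per hop = L/R = 264/54000000 = 0.00488889 ms; 4 hops → 0.0195556 ms.
Propagation delays (d/s per hop): 0.0528846, 1.76667, 3.26333, 2.88 ms; sum = 7.96288 ms.
End-to-end = 7.98 ms.

7.98 ms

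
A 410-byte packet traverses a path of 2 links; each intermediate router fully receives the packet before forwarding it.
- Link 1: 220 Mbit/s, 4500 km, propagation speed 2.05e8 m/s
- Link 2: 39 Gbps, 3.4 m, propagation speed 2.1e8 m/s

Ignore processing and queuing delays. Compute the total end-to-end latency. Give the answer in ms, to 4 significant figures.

21.97 ms

L = 410 × 8 = 3280 bits.
Transmission delays (L/R per hop): 0.0149091, 8.41026e-05 ms; sum = 0.0149932 ms.
Propagation delays (d/s per hop): 21.9512, 1.61905e-05 ms; sum = 21.9512 ms.
End-to-end = 21.97 ms.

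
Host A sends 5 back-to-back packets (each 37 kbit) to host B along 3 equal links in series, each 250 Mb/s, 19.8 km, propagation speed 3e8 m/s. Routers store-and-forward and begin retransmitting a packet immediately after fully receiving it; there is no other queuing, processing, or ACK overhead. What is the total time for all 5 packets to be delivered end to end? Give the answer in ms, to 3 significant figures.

1.23 ms

Per-hop transmission t_tx = L/R = 37000/250000000 = 0.148 ms.
Per-hop propagation t_prop = 19800/300000000 = 0.066 ms.
Pipeline fill: first packet needs 3·t_tx to clear all hops; remaining 4 packets each add one t_tx.
Total = (3+5-1)·t_tx + 3·t_prop = 7·0.148 + 3·0.066 = 1.23 ms.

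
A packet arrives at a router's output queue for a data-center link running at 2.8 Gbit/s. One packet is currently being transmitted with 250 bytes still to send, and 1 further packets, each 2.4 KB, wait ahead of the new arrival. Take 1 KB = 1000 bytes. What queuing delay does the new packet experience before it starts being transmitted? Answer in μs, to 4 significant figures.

Each queued packet: L/R = 19200/2800000000 = 6.85714 μs.
1 queued → 6.85714 μs.
Plus remaining 2000 bits of current packet: 0.714286 μs.
Queuing delay = 7.571 μs.

7.571 μs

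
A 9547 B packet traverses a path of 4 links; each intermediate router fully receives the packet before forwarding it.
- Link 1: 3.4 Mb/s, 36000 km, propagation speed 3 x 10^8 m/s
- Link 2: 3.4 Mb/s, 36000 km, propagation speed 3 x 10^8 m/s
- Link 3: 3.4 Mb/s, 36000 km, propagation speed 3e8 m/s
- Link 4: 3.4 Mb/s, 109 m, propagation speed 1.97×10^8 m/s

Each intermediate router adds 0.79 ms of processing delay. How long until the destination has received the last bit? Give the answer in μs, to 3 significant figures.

452000 μs

L = 9547 × 8 = 76376 bits.
Transmission delay per hop = L/R = 76376/3400000 = 22463.5 μs; 4 hops → 89854.1 μs.
Propagation delays (d/s per hop): 120000, 120000, 120000, 0.553299 μs; sum = 360001 μs.
Processing at 3 router(s): 3 × 0.79 ms = 2370 μs.
End-to-end = 452000 μs.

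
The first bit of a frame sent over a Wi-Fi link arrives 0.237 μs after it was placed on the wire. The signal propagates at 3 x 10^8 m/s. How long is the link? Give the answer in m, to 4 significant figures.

d = s × t_prop = 300000000 × 2.37e-07 = 71.10 m.

71.10 m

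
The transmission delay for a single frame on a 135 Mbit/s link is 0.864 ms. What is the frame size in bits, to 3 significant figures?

117000 bits

L = R × t_tx = 135000000 b/s × 0.000864 s = 116640 bits.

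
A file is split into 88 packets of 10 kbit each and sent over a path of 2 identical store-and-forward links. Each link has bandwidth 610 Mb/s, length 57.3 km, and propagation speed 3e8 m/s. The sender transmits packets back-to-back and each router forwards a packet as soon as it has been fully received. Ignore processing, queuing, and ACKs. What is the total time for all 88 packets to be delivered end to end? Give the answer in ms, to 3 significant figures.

1.84 ms

Per-hop transmission t_tx = L/R = 10000/610000000 = 0.0163934 ms.
Per-hop propagation t_prop = 57300/300000000 = 0.191 ms.
Pipeline fill: first packet needs 2·t_tx to clear all hops; remaining 87 packets each add one t_tx.
Total = (2+88-1)·t_tx + 2·t_prop = 89·0.0163934 + 2·0.191 = 1.84 ms.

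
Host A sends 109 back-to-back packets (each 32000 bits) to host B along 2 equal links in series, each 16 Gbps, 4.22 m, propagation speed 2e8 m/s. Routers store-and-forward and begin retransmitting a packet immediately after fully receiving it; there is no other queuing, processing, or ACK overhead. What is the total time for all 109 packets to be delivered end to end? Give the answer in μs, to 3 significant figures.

220 μs

Per-hop transmission t_tx = L/R = 32000/16000000000 = 2 μs.
Per-hop propagation t_prop = 4.22/200000000 = 0.0211 μs.
Pipeline fill: first packet needs 2·t_tx to clear all hops; remaining 108 packets each add one t_tx.
Total = (2+109-1)·t_tx + 2·t_prop = 110·2 + 2·0.0211 = 220 μs.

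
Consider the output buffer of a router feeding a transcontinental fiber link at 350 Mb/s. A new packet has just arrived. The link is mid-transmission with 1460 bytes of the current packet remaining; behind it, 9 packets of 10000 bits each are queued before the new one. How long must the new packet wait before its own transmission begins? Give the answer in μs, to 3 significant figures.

291 μs

Each queued packet: L/R = 10000/350000000 = 28.5714 μs.
9 queued → 257.143 μs.
Plus remaining 11680 bits of current packet: 33.3714 μs.
Queuing delay = 291 μs.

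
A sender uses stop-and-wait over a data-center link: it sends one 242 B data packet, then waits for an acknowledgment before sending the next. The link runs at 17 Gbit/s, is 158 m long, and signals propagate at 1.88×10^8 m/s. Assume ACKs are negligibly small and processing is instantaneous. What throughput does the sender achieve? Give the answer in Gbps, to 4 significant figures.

t_tx = L/R = 1936/17000000000 = 1.13882e-07 s.
t_prop = 158/188000000 = 8.40426e-07 s; RTT = 1.68085e-06 s.
Cycle = t_tx + RTT = 1.79473e-06 s.
Throughput = L / cycle = 1936 / 1.79473e-06 = 1.079 Gbps.

1.079 Gbps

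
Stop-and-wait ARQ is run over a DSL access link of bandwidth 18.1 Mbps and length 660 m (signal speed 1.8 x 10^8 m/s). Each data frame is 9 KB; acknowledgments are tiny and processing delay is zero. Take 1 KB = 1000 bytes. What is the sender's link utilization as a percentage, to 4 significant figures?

99.82 %

t_tx = L/R = 72000/18100000 = 0.0039779 s.
t_prop = 660/180000000 = 3.66667e-06 s; RTT = 7.33333e-06 s.
Cycle = t_tx + RTT = 0.00398523 s.
Utilization = t_tx / cycle = 0.0039779/0.00398523 = 99.82 %.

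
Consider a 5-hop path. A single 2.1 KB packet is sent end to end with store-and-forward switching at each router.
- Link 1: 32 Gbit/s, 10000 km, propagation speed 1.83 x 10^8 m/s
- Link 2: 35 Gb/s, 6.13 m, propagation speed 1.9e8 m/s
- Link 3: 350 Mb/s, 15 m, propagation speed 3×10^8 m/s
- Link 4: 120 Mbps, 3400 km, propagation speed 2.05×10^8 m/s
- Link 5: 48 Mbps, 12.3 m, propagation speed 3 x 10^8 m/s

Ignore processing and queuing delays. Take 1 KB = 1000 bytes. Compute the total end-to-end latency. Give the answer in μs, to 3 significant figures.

L = 16800 bits.
Transmission delays (L/R per hop): 0.525, 0.48, 48, 140, 350 μs; sum = 539.005 μs.
Propagation delays (d/s per hop): 54644.8, 0.0322632, 0.05, 16585.4, 0.041 μs; sum = 71230.3 μs.
End-to-end = 71800 μs.

71800 μs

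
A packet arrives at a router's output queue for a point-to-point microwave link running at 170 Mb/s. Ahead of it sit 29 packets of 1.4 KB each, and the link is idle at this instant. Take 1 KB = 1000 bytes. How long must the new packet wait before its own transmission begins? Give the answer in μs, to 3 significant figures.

Each queued packet: L/R = 11200/170000000 = 65.8824 μs.
29 queued → 1910.59 μs.
Queuing delay = 1910 μs.

1910 μs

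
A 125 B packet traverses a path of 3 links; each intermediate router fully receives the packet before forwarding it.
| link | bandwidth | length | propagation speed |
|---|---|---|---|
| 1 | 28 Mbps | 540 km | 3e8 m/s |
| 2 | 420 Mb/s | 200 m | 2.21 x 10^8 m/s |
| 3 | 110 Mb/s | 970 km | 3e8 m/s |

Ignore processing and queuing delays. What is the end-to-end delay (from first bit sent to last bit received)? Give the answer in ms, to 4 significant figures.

5.081 ms

L = 125 × 8 = 1000 bits.
Transmission delays (L/R per hop): 0.0357143, 0.00238095, 0.00909091 ms; sum = 0.0471861 ms.
Propagation delays (d/s per hop): 1.8, 0.000904977, 3.23333 ms; sum = 5.03424 ms.
End-to-end = 5.081 ms.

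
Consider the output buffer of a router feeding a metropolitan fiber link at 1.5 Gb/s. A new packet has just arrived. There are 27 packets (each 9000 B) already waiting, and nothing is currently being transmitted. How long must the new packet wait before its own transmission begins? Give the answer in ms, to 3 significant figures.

1.30 ms

Each queued packet: L/R = 72000/1500000000 = 0.048 ms.
27 queued → 1.296 ms.
Queuing delay = 1.30 ms.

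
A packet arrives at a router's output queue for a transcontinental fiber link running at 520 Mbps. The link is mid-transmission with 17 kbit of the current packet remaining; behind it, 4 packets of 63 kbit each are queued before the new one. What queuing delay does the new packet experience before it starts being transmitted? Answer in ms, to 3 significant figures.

Each queued packet: L/R = 63000/520000000 = 0.121154 ms.
4 queued → 0.484615 ms.
Plus remaining 17000 bits of current packet: 0.0326923 ms.
Queuing delay = 0.517 ms.

0.517 ms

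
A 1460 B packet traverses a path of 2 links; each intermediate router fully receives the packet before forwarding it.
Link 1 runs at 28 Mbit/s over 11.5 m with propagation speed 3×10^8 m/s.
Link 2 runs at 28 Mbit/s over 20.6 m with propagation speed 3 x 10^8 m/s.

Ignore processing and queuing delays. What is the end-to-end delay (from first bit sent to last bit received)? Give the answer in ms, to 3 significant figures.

0.834 ms

L = 1460 × 8 = 11680 bits.
Transmission delay per hop = L/R = 11680/28000000 = 0.417143 ms; 2 hops → 0.834286 ms.
Propagation delays (d/s per hop): 3.83333e-05, 6.86667e-05 ms; sum = 0.000107 ms.
End-to-end = 0.834 ms.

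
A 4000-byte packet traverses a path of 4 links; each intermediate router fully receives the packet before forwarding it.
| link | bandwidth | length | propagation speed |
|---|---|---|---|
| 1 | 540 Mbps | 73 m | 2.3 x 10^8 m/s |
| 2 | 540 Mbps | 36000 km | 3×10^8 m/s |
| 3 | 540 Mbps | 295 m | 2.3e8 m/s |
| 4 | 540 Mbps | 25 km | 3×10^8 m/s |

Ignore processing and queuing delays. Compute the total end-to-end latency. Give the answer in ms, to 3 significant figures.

L = 4000 × 8 = 32000 bits.
Transmission delay per hop = L/R = 32000/540000000 = 0.0592593 ms; 4 hops → 0.237037 ms.
Propagation delays (d/s per hop): 0.000317391, 120, 0.00128261, 0.0833333 ms; sum = 120.085 ms.
End-to-end = 120 ms.

120 ms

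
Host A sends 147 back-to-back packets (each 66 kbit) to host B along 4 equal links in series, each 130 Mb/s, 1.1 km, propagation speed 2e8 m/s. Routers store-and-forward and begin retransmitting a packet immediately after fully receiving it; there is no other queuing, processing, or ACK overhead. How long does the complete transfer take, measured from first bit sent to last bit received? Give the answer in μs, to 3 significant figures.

76200 μs

Per-hop transmission t_tx = L/R = 66000/130000000 = 507.692 μs.
Per-hop propagation t_prop = 1100/200000000 = 5.5 μs.
Pipeline fill: first packet needs 4·t_tx to clear all hops; remaining 146 packets each add one t_tx.
Total = (4+147-1)·t_tx + 4·t_prop = 150·507.692 + 4·5.5 = 76200 μs.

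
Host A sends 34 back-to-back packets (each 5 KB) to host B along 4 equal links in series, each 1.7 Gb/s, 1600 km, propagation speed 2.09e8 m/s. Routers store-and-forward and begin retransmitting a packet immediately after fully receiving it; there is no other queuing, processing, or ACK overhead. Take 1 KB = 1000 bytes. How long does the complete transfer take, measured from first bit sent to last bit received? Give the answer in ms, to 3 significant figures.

31.5 ms

Per-hop transmission t_tx = L/R = 40000/1700000000 = 0.0235294 ms.
Per-hop propagation t_prop = 1600000/209000000 = 7.6555 ms.
Pipeline fill: first packet needs 4·t_tx to clear all hops; remaining 33 packets each add one t_tx.
Total = (4+34-1)·t_tx + 4·t_prop = 37·0.0235294 + 4·7.6555 = 31.5 ms.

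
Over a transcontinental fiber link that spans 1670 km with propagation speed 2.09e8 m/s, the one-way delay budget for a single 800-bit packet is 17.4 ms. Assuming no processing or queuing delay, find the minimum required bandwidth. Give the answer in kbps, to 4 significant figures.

85.02 kbps

Propagation delay = 1670000 / 209000000 = 7.99043 ms.
Transmission budget = 17.4 − 7.99043 = 9.40957 ms.
R ≥ L / t_tx = 800 bits / 0.00940957 s = 85.02 kbps.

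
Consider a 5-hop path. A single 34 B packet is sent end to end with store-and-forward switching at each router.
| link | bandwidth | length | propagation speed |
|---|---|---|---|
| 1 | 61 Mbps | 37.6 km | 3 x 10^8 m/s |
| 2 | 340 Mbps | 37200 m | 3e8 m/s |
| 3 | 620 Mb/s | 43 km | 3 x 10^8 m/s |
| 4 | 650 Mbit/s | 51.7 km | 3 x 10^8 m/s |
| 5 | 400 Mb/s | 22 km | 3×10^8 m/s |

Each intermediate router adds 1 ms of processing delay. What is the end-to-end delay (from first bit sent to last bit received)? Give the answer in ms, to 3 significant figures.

4.65 ms

L = 34 × 8 = 272 bits.
Transmission delays (L/R per hop): 0.00445902, 0.0008, 0.00043871, 0.000418462, 0.00068 ms; sum = 0.00679619 ms.
Propagation delays (d/s per hop): 0.125333, 0.124, 0.143333, 0.172333, 0.0733333 ms; sum = 0.638333 ms.
Processing at 4 router(s): 4 × 1 ms = 4 ms.
End-to-end = 4.65 ms.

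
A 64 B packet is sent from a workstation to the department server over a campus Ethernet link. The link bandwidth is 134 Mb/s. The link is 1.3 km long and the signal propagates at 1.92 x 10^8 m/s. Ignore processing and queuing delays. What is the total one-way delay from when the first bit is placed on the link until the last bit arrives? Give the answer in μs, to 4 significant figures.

L = 64 × 8 = 512 bits.
Transmission delay = L/R = 512 / 134000000 = 3.8209 μs.
Propagation delay = d/s = 1300 m / 192000000 m/s = 6.77083 μs.
Total = 10.59 μs.

10.59 μs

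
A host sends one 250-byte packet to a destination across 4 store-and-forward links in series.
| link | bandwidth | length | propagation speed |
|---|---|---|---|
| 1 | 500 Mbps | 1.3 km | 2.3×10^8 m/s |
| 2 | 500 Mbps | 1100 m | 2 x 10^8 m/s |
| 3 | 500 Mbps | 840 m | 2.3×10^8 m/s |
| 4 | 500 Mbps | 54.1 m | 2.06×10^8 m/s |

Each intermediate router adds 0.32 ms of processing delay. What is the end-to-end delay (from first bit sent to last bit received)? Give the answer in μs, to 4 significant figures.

991.1 μs

L = 250 × 8 = 2000 bits.
Transmission delay per hop = L/R = 2000/500000000 = 4 μs; 4 hops → 16 μs.
Propagation delays (d/s per hop): 5.65217, 5.5, 3.65217, 0.262621 μs; sum = 15.067 μs.
Processing at 3 router(s): 3 × 0.32 ms = 960 μs.
End-to-end = 991.1 μs.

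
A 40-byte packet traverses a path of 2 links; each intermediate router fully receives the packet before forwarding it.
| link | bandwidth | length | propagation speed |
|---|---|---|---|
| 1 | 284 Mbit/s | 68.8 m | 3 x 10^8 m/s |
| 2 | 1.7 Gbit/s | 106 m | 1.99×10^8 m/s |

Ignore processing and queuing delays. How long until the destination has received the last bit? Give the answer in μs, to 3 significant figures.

L = 40 × 8 = 320 bits.
Transmission delays (L/R per hop): 1.12676, 0.188235 μs; sum = 1.315 μs.
Propagation delays (d/s per hop): 0.229333, 0.532663 μs; sum = 0.761997 μs.
End-to-end = 2.08 μs.

2.08 μs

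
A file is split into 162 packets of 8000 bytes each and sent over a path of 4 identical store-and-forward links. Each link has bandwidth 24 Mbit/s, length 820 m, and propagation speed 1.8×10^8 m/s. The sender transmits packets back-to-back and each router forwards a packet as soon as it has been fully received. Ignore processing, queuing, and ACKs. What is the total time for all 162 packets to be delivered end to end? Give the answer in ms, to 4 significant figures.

440.0 ms

Per-hop transmission t_tx = L/R = 64000/24000000 = 2.66667 ms.
Per-hop propagation t_prop = 820/180000000 = 0.00455556 ms.
Pipeline fill: first packet needs 4·t_tx to clear all hops; remaining 161 packets each add one t_tx.
Total = (4+162-1)·t_tx + 4·t_prop = 165·2.66667 + 4·0.00455556 = 440.0 ms.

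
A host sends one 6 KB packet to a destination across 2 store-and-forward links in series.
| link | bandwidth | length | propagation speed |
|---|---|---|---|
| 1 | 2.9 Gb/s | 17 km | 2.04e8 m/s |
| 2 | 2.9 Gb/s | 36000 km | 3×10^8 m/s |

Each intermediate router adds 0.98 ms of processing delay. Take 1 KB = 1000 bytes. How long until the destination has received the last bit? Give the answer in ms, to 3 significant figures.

L = 48000 bits.
Transmission delay per hop = L/R = 48000/2900000000 = 0.0165517 ms; 2 hops → 0.0331034 ms.
Propagation delays (d/s per hop): 0.0833333, 120 ms; sum = 120.083 ms.
Processing at 1 router(s): 1 × 0.98 ms = 0.98 ms.
End-to-end = 121 ms.

121 ms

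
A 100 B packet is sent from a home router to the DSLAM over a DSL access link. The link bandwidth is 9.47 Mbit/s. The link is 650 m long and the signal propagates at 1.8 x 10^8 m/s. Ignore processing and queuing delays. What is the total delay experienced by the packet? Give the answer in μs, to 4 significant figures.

L = 100 × 8 = 800 bits.
Transmission delay = L/R = 800 / 9470000 = 84.4773 μs.
Propagation delay = d/s = 650 m / 180000000 m/s = 3.61111 μs.
Total = 88.09 μs.

88.09 μs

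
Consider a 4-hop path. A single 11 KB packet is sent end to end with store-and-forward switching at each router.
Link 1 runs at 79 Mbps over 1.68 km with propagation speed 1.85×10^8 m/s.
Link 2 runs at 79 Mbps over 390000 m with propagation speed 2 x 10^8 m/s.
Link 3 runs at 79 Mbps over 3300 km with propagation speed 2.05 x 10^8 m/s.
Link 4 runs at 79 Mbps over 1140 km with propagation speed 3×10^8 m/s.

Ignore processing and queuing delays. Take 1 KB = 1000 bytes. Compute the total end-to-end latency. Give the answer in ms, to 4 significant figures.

L = 88000 bits.
Transmission delay per hop = L/R = 88000/79000000 = 1.11392 ms; 4 hops → 4.4557 ms.
Propagation delays (d/s per hop): 0.00908108, 1.95, 16.0976, 3.8 ms; sum = 21.8566 ms.
End-to-end = 26.31 ms.

26.31 ms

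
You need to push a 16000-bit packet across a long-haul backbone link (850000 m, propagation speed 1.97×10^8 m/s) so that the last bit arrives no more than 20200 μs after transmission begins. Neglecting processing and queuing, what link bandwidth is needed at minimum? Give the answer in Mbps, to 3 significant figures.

1.01 Mbps

Propagation delay = 850000 / 197000000 = 4314.72 μs.
Transmission budget = 20200 − 4314.72 = 15885.3 μs.
R ≥ L / t_tx = 16000 bits / 0.0158853 s = 1.01 Mbps.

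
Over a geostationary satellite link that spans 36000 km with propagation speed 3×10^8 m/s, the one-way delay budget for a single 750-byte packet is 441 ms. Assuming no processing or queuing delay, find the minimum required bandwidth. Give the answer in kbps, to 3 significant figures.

18.7 kbps

L = 6000 bits.
Propagation delay = 36000000 / 300000000 = 120 ms.
Transmission budget = 441 − 120 = 321 ms.
R ≥ L / t_tx = 6000 bits / 0.321 s = 18.7 kbps.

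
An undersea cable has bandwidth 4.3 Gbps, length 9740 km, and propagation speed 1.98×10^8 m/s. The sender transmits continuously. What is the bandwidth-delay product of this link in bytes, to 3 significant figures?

Propagation delay = 9740000 / 198000000 = 0.0491919 s.
BDP = R × t_prop = 4300000000 × 0.0491919 = 211525000 bits.
In bytes: 211525000/8 = 26400000 bytes.

26400000 bytes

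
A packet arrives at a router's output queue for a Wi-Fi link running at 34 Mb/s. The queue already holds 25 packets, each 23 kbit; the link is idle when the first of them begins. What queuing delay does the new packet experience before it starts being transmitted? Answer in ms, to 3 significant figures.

16.9 ms

Each queued packet: L/R = 23000/34000000 = 0.676471 ms.
25 queued → 16.9118 ms.
Queuing delay = 16.9 ms.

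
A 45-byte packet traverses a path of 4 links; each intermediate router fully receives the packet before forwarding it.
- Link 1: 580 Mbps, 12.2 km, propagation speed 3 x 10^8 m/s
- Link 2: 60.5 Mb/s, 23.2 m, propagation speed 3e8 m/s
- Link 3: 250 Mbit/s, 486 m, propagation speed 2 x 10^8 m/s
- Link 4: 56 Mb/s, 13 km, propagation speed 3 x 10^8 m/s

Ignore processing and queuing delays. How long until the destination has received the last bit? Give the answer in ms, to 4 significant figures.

0.1009 ms

L = 45 × 8 = 360 bits.
Transmission delays (L/R per hop): 0.00062069, 0.00595041, 0.00144, 0.00642857 ms; sum = 0.0144397 ms.
Propagation delays (d/s per hop): 0.0406667, 7.73333e-05, 0.00243, 0.0433333 ms; sum = 0.0865073 ms.
End-to-end = 0.1009 ms.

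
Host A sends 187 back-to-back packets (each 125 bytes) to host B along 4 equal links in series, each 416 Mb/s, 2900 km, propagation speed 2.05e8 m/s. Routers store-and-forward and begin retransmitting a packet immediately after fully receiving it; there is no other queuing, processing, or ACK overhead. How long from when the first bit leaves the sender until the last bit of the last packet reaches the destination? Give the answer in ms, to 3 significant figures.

57.0 ms

Per-hop transmission t_tx = L/R = 1000/416000000 = 0.00240385 ms.
Per-hop propagation t_prop = 2900000/2.05e+08 = 14.1463 ms.
Pipeline fill: first packet needs 4·t_tx to clear all hops; remaining 186 packets each add one t_tx.
Total = (4+187-1)·t_tx + 4·t_prop = 190·0.00240385 + 4·14.1463 = 57.0 ms.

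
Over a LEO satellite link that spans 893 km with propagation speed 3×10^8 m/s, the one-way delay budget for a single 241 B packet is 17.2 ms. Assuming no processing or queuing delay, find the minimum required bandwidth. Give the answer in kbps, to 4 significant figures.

L = 1928 bits.
Propagation delay = 893000 / 300000000 = 2.97667 ms.
Transmission budget = 17.2 − 2.97667 = 14.2233 ms.
R ≥ L / t_tx = 1928 bits / 0.0142233 s = 135.6 kbps.

135.6 kbps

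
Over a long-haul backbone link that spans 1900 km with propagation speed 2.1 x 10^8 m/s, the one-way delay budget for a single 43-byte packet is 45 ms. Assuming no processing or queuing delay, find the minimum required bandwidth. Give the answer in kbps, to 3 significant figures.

L = 344 bits.
Propagation delay = 1900000 / 210000000 = 9.04762 ms.
Transmission budget = 45 − 9.04762 = 35.9524 ms.
R ≥ L / t_tx = 344 bits / 0.0359524 s = 9.57 kbps.

9.57 kbps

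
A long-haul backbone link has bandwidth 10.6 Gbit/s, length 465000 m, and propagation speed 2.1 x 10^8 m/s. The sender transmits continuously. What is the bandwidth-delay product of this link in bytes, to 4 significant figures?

Propagation delay = 465000 / 210000000 = 0.00221429 s.
BDP = R × t_prop = 10600000000 × 0.00221429 = 23471400 bits.
In bytes: 23471400/8 = 2934000 bytes.

2934000 bytes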